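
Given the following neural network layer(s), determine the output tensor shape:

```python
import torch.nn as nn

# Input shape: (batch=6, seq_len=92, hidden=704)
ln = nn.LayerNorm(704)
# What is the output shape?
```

Input: (6, 92, 704) -> Output: (6, 92, 704)

Answer: (6, 92, 704)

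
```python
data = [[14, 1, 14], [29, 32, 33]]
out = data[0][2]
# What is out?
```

Trace:
`data = [[14, 1, 14], [29, 32, 33]]` → data = [[14, 1, 14], [29, 32, 33]]
`out = data[0][2]` → out = 14
So out = 14

Answer: 14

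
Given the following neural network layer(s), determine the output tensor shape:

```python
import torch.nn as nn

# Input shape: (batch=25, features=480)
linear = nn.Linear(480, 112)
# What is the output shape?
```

Input: (25, 480) -> Output: (25, 112)

Answer: (25, 112)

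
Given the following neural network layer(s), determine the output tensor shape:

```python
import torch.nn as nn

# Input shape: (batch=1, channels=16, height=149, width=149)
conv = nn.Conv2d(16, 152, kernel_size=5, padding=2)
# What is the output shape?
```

Input: (1, 16, 149, 149) -> Output: (1, 152, 149, 149)

Answer: (1, 152, 149, 149)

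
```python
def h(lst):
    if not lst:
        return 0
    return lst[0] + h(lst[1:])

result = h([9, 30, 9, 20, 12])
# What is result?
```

9 + 30 + 9 + 20 + 12 + 0 = 80

Answer: 80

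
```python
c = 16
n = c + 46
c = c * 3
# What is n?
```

Trace:
`c = 16` → c = 16
`n = c + 46` → n = 62
`c = c * 3` → c = 48
So n = 62

Answer: 62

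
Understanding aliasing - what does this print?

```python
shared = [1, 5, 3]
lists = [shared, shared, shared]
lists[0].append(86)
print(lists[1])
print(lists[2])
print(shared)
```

Key concept: list of same reference.
Step by step:
`shared = [1, 5, 3]` → shared = [1, 5, 3]
`lists = [shared, shared, shared]` → lists = [[1, 5, 3], [1, 5, 3], [1, 5, 3]]
`lists[0].append(86)` → shared = [1, 5, 3, 86]; lists = [[1, 5, 3, 86], [1, 5, 3, 86], [1, 5, 3, 86]]
`print(lists[1])` → prints [1, 5, 3, 86]
`print(lists[2])` → prints [1, 5, 3, 86]
`print(shared)` → prints [1, 5, 3, 86]

Answer:
[1, 5, 3, 86]
[1, 5, 3, 86]
[1, 5, 3, 86]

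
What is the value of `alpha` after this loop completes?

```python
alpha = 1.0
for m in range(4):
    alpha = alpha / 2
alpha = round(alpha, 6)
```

Halving LR 4 times: 1 / 2^4
`alpha` takes the values: 1.0 → 0.5 → 0.25 → 0.125 → 0.0625

Answer: 0.0625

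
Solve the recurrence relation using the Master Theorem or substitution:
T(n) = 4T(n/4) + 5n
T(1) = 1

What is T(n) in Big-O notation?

By Master Theorem: a=4, b=4, f(n)=5n. Since log_4(4) = 1 and f(n) = Θ(n^1), Case 2 applies. T(n) = O(n log n).

Answer: O(n log n)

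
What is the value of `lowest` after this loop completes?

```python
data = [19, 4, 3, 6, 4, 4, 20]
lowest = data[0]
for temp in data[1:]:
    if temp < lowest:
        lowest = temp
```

Minimum of [19, 4, 3, 6, 4, 4, 20]
`lowest` takes the values: 19 → 4 → 3

Answer: 3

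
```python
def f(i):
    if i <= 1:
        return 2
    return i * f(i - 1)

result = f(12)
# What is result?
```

f(12) = 12 * 11 * 10 * 9 * 8 * 7 * 6 * 5 * 4 * 3 * 2 * 2 = 958003200

Answer: 958003200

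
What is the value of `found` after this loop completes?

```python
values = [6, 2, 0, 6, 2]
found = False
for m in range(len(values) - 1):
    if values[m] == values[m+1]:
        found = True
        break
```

Check consecutive duplicates in [6, 2, 0, 6, 2]
`found` takes the values: False

Answer: False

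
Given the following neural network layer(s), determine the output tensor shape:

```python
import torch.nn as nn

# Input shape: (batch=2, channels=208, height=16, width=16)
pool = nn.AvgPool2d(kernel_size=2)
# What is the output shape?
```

Input: (2, 208, 16, 16) -> Output: (2, 208, 8, 8)

Answer: (2, 208, 8, 8)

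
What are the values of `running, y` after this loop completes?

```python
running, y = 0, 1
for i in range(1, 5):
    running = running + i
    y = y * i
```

Sum and factorial of 1 to 4
`running, y` takes the values: (0, 1) → (1, 1) → (3, 1) → (3, 2) → (6, 2) → (6, 6) → (10, 6) → (10, 24)

Answer: 10, 24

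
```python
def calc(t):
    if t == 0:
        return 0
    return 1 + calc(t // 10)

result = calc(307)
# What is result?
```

Count of digits of 307: 3

Answer: 3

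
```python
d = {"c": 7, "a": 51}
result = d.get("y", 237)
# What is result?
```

Trace:
`d = {"c": 7, "a": 51}` → d = {'c': 7, 'a': 51}
`result = d.get("y", 237)` → result = 237
So result = 237

Answer: 237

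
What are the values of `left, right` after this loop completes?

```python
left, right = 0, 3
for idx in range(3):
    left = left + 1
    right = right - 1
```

left goes 0→3, right goes 3→0
`left, right` takes the values: (0, 3) → (1, 3) → (1, 2) → (2, 2) → (2, 1) → (3, 1) → (3, 0)

Answer: 3, 0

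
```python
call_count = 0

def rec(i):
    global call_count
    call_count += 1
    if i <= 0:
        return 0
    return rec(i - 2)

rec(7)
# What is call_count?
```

Linear recursion stepping by 2: 5 calls from i=7 down to ≤0.

Answer: 5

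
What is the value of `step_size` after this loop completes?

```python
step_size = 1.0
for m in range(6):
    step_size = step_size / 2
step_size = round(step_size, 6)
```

Halving LR 6 times: 1 / 2^6
`step_size` takes the values: 1.0 → 0.5 → 0.25 → 0.125 → 0.0625 → 0.03125 → 0.015625

Answer: 0.015625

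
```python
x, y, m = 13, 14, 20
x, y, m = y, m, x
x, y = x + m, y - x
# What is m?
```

Trace:
`x, y, m = 13, 14, 20` → x = 13; y = 14; m = 20
`x, y, m = y, m, x` → x = 14; y = 20; m = 13
`x, y = x + m, y - x` → x = 27; y = 6
So m = 13

Answer: 13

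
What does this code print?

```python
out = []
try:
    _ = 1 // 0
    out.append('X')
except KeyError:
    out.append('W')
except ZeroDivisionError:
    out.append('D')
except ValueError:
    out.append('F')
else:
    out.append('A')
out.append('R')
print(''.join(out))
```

Execution trace: 'D' (except ZeroDivisionError) → 'R' (after the try/except). Output: DR

Answer: DR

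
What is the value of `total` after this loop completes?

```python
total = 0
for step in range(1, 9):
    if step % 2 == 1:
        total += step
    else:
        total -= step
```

Add odd, subtract even
`total` takes the values: 0 → 1 → -1 → 2 → -2 → 3 → -3 → 4 → -4

Answer: -4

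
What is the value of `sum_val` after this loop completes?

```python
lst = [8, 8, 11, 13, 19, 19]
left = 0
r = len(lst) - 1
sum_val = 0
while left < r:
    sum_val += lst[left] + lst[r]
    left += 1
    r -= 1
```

Sum of pairs from ends
`sum_val` takes the values: 0 → 27 → 54 → 78

Answer: 78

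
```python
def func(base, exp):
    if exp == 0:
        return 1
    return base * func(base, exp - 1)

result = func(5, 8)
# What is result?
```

func(5, 8) = 5 * 5 * 5 * 5 * 5 * 5 * 5 * 5 = 390625

Answer: 390625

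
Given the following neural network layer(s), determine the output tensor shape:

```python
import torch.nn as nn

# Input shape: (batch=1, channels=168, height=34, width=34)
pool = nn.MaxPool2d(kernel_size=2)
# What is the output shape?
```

Input: (1, 168, 34, 34) -> Output: (1, 168, 17, 17)

Answer: (1, 168, 17, 17)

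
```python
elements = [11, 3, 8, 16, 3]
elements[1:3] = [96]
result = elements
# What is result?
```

Trace:
`elements = [11, 3, 8, 16, 3]` → elements = [11, 3, 8, 16, 3]
`elements[1:3] = [96]` → elements = [11, 96, 16, 3]
`result = elements` → result = [11, 96, 16, 3]
So result = [11, 96, 16, 3]

Answer: [11, 96, 16, 3]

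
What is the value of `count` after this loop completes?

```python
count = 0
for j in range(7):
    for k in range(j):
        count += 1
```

Triangle number: 0+1+2+...+6
`count` takes the values: 0 → 1 → 2 → 3 → 4 → 5 → 6 → 7 → 8 → 9 → 10 → 11 → 12 → 13 → 14 → 15 → 16 → 17 → 18 → 19 → 20 → 21

Answer: 21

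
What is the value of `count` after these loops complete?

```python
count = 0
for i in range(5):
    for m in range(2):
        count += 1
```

5 * 2 = 10
`count` takes the values: 0 → 1 → 2 → 3 → 4 → 5 → 6 → 7 → 8 → 9 → 10

Answer: 10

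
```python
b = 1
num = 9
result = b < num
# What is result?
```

Trace:
`b = 1` → b = 1
`num = 9` → num = 9
`result = b < num` → result = True
So result = True

Answer: True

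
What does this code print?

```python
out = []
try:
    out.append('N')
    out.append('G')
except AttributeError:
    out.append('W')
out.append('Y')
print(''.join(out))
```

Execution trace: 'N' (try body) → 'G' (try body, no exception) → 'Y' (after the try/except). Output: NGY

Answer: NGY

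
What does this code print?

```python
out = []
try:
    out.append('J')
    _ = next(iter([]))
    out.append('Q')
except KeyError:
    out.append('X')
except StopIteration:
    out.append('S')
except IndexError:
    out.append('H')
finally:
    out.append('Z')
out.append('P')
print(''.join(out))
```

Execution trace: 'J' (try body) → 'S' (except StopIteration) → 'Z' (finally) → 'P' (after the try/except). Output: JSZP

Answer: JSZP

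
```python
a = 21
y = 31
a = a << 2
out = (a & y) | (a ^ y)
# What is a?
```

Trace:
`a = 21` → a = 21
`y = 31` → y = 31
`a = a << 2` → a = 84
`out = (a & y) | (a ^ y)` → out = 95
So a = 84

Answer: 84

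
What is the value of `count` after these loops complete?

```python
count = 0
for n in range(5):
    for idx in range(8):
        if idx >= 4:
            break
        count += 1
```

Inner breaks at 4, outer runs 5 times
`count` takes the values: 0 → 1 → 2 → 3 → 4 → 5 → 6 → 7 → 8 → 9 → 10 → 11 → 12 → 13 → 14 → 15 → 16 → 17 → 18 → 19 → 20

Answer: 20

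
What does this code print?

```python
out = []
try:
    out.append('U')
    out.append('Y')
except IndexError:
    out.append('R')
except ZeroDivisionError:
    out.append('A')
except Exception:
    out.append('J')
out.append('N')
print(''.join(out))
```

Execution trace: 'U' (try body) → 'Y' (try body, no exception) → 'N' (after the try/except). Output: UYN

Answer: UYN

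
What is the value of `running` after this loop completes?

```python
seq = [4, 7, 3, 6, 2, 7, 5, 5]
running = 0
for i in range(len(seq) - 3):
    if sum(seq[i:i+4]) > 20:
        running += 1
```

Count windows with sum > 20
`running` takes the values: 0

Answer: 0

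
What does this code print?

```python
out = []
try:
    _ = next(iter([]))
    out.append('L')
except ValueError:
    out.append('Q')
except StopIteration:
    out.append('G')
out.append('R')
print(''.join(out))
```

Execution trace: 'G' (except StopIteration) → 'R' (after the try/except). Output: GR

Answer: GR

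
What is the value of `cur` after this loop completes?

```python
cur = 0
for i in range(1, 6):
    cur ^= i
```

XOR of 1 to 5
`cur` takes the values: 0 → 1 → 3 → 0 → 4 → 1

Answer: 1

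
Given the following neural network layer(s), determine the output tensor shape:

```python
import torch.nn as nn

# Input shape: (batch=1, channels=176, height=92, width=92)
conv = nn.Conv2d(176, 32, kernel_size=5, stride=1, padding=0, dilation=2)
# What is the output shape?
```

Input: (1, 176, 92, 92) -> Output: (1, 32, 84, 84)

Answer: (1, 32, 84, 84)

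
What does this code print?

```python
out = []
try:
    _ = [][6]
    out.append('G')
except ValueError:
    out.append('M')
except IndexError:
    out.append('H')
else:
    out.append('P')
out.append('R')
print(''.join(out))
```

Execution trace: 'H' (except IndexError) → 'R' (after the try/except). Output: HR

Answer: HR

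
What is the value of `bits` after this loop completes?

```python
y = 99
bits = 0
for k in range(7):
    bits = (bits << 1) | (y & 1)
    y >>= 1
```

Reverse lowest 7 bits of 99
`bits` takes the values: 0 → 1 → 3 → 6 → 12 → 24 → 49 → 99

Answer: 99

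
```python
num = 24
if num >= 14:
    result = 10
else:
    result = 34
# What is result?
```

Trace:
`num = 24` → num = 24
`if num >= 14: ...` → num >= 14 is True → result = 10
So result = 10

Answer: 10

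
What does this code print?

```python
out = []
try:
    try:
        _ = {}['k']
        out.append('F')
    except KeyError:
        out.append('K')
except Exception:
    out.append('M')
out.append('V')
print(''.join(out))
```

Execution trace: 'K' (inner except KeyError) → 'V' (after the try/except). Output: KV

Answer: KV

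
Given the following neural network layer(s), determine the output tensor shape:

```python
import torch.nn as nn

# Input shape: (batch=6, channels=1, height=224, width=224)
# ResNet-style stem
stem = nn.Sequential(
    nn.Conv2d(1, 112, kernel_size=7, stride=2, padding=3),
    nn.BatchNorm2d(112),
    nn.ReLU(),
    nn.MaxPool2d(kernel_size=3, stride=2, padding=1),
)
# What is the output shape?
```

Input: (6, 1, 224, 224) -> after Conv2d 7x7 stride=2: (6, 112, 112, 112) -> Output: (6, 112, 56, 56)

Answer: (6, 112, 56, 56)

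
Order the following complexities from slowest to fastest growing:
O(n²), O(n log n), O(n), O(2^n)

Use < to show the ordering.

Ordered by growth rate: O(n) < O(n log n) < O(n²) < O(2^n)

Answer: O(n) < O(n log n) < O(n²) < O(2^n)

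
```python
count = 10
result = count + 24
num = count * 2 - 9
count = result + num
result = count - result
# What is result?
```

Trace:
`count = 10` → count = 10
`result = count + 24` → result = 34
`num = count * 2 - 9` → num = 11
`count = result + num` → count = 45
`result = count - result` → result = 11
So result = 11

Answer: 11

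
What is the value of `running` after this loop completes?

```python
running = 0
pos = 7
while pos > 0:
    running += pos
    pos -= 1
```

Sum 7 down to 1
`running` takes the values: 0 → 7 → 13 → 18 → 22 → 25 → 27 → 28

Answer: 28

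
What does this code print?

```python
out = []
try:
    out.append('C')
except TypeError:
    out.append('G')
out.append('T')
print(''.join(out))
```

Execution trace: 'C' (try body, no exception) → 'T' (after the try/except). Output: CT

Answer: CT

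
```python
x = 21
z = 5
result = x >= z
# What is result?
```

Trace:
`x = 21` → x = 21
`z = 5` → z = 5
`result = x >= z` → result = True
So result = True

Answer: True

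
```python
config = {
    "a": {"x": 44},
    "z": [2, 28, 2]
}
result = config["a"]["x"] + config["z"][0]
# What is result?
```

Trace:
`config = { ...` → config = {'a': {'x': 44}, 'z': [2, 28, 2]}
`result = config["a"]["x"] + config["z"][0]` → result = 46
So result = 46

Answer: 46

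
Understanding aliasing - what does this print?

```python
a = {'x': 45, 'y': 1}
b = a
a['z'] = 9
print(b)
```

Key concept: dict aliasing.
Step by step:
`a = {'x': 45, 'y': 1}` → a = {'x': 45, 'y': 1}
`b = a` → b = {'x': 45, 'y': 1} (same object as a)
`a['z'] = 9` → a = {'x': 45, 'y': 1, 'z': 9} (same object as b); b = {'x': 45, 'y': 1, 'z': 9} (same object as a)
`print(b)` → prints {'x': 45, 'y': 1, 'z': 9}

Answer: {'x': 45, 'y': 1, 'z': 9}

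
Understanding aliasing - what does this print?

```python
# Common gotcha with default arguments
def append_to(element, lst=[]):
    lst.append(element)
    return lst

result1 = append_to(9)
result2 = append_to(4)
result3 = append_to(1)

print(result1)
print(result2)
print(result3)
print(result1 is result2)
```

Key concept: mutable default argument gotcha.
Step by step:
`result1 = append_to(9)` → result1 = [9]
`result2 = append_to(4)` → result1 = [9, 4] (same object as result2); result2 = [9, 4] (same object as result1)
`result3 = append_to(1)` → result1 = [9, 4, 1] (same object as result2, result3); result2 = [9, 4, 1] (same object as result1, result3); result3 = [9, 4, 1] (same object as result1, result2)
`print(result1)` → prints [9, 4, 1]
`print(result2)` → prints [9, 4, 1]
`print(result3)` → prints [9, 4, 1]
`print(result1 is result2)` → prints True

Answer:
[9, 4, 1]
[9, 4, 1]
[9, 4, 1]
True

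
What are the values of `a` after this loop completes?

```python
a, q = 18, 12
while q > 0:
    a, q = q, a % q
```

GCD of 18 and 12
`a` takes the values: 18 → 12 → 6

Answer: 6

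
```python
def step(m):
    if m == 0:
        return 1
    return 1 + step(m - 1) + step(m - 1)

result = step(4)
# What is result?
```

step(m) = 1 + 2·step(m-1), step(0)=1. Closed form: (1+1)·2^4 - 1 = 31.

Answer: 31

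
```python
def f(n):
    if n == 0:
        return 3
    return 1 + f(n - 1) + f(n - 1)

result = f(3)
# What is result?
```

f(n) = 1 + 2·f(n-1), f(0)=3. Closed form: (3+1)·2^3 - 1 = 31.

Answer: 31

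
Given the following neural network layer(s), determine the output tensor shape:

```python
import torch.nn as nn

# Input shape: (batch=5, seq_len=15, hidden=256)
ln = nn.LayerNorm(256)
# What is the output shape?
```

Input: (5, 15, 256) -> Output: (5, 15, 256)

Answer: (5, 15, 256)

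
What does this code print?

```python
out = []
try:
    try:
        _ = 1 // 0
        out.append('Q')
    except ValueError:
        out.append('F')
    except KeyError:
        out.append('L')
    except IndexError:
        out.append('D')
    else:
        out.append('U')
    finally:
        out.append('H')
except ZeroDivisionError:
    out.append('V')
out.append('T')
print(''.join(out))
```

Execution trace: 'H' (finally) → 'V' (outer except ZeroDivisionError) → 'T' (after the try/except). Output: HVT

Answer: HVT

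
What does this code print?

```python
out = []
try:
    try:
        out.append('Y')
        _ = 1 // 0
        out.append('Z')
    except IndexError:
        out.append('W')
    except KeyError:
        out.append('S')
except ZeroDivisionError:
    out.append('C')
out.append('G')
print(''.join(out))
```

Execution trace: 'Y' (try body) → 'C' (outer except ZeroDivisionError) → 'G' (after the try/except). Output: YCG

Answer: YCG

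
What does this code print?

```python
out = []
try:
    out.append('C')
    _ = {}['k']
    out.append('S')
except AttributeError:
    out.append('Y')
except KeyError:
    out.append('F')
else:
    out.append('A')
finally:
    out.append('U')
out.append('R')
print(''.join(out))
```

Execution trace: 'C' (try body) → 'F' (except KeyError) → 'U' (finally) → 'R' (after the try/except). Output: CFUR

Answer: CFUR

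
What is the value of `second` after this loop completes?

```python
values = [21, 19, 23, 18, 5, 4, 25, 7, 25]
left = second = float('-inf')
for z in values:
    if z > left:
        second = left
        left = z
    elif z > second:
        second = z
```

Second largest (with repeats) in [21, 19, 23, 18, 5, 4, 25, 7, 25]
`second` takes the values: -inf → 19 → 21 → 23 → 25

Answer: 25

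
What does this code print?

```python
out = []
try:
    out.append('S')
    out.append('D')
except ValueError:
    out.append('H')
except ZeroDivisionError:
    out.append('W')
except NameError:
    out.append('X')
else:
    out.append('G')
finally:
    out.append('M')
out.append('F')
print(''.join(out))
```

Execution trace: 'S' (try body) → 'D' (try body, no exception) → 'G' (else) → 'M' (finally) → 'F' (after the try/except). Output: SDGMF

Answer: SDGMF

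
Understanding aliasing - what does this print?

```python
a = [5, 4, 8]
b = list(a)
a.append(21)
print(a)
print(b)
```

Key concept: list() constructor creates copy.
Step by step:
`a = [5, 4, 8]` → a = [5, 4, 8]
`b = list(a)` → b = [5, 4, 8]
`a.append(21)` → a = [5, 4, 8, 21]
`print(a)` → prints [5, 4, 8, 21]
`print(b)` → prints [5, 4, 8]

Answer:
[5, 4, 8, 21]
[5, 4, 8]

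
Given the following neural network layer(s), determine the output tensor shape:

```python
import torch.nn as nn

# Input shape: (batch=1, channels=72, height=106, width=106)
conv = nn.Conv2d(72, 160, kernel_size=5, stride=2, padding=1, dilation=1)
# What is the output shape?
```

Input: (1, 72, 106, 106) -> Output: (1, 160, 52, 52)

Answer: (1, 160, 52, 52)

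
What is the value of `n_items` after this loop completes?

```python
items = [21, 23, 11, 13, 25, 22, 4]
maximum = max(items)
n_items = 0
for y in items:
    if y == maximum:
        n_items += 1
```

Count of max value 25 in [21, 23, 11, 13, 25, 22, 4]
`n_items` takes the values: 0 → 1

Answer: 1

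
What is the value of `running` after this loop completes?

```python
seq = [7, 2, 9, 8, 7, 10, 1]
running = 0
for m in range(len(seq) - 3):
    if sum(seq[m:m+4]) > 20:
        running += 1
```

Count windows with sum > 20
`running` takes the values: 0 → 1 → 2 → 3 → 4

Answer: 4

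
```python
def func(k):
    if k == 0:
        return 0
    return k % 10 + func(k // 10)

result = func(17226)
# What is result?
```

Sum of digits of 17226: 6 + 2 + 2 + 7 + 1 = 18

Answer: 18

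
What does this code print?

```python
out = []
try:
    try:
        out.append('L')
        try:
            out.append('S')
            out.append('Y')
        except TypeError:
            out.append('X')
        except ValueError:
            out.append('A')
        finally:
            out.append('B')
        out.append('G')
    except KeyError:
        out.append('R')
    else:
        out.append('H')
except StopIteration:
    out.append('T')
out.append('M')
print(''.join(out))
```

Execution trace: 'L' (try body) → 'S' (inner try body) → 'Y' (inner try body, no exception) → 'B' (inner finally) → 'G' (try body, no exception) → 'H' (else) → 'M' (after the try/except). Output: LSYBGHM

Answer: LSYBGHM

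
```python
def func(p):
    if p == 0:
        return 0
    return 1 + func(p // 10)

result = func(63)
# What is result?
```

Count of digits of 63: 2

Answer: 2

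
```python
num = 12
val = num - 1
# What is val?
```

Trace:
`num = 12` → num = 12
`val = num - 1` → val = 11
So val = 11

Answer: 11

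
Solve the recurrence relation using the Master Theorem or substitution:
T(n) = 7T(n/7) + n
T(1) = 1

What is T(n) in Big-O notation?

By Master Theorem: a=7, b=7, f(n)=n. Since log_7(7) = 1 and f(n) = Θ(n^1), Case 2 applies. T(n) = O(n log n).

Answer: O(n log n)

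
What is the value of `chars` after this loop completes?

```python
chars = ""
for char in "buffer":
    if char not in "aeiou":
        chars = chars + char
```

Remove vowels from 'buffer'
`chars` takes the values: "" → "b" → "bf" → "bff" → "bffr"

Answer: "bffr"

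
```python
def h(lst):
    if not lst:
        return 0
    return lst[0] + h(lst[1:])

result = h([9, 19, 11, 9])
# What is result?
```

9 + 19 + 11 + 9 + 0 = 48

Answer: 48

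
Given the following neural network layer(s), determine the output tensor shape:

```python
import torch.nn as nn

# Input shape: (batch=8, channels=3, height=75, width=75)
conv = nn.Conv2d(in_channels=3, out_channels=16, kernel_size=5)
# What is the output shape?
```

Input: (8, 3, 75, 75) -> Output: (8, 16, 71, 71)

Answer: (8, 16, 71, 71)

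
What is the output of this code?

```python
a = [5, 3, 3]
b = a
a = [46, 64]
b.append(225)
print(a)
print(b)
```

Key concept: rebinding vs mutation: a is rebound to a new list, b still points at the original.
Step by step:
`a = [5, 3, 3]` → a = [5, 3, 3]
`b = a` → b = [5, 3, 3] (same object as a)
`a = [46, 64]` → a = [46, 64]
`b.append(225)` → b = [5, 3, 3, 225]
`print(a)` → prints [46, 64]
`print(b)` → prints [5, 3, 3, 225]

Answer:
[46, 64]
[5, 3, 3, 225]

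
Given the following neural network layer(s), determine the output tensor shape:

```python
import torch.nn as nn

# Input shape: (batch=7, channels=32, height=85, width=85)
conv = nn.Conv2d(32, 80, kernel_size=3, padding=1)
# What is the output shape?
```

Input: (7, 32, 85, 85) -> Output: (7, 80, 85, 85)

Answer: (7, 80, 85, 85)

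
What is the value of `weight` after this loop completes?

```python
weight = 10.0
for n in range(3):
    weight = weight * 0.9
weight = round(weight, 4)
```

Exponential decay: 10.0 * 0.9^3
`weight` takes the values: 10.0 → 9.0 → 8.1 → 7.29

Answer: 7.29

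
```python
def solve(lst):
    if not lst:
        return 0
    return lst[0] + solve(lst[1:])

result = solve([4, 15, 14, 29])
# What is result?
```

4 + 15 + 14 + 29 + 0 = 62

Answer: 62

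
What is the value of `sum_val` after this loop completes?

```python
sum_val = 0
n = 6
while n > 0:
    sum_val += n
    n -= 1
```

Sum 6 down to 1
`sum_val` takes the values: 0 → 6 → 11 → 15 → 18 → 20 → 21

Answer: 21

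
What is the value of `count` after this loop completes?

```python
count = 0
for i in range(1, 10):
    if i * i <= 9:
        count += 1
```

Count numbers where i² ≤ 9
`count` takes the values: 0 → 1 → 2 → 3

Answer: 3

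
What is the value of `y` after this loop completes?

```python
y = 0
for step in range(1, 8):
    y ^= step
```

XOR of 1 to 7
`y` takes the values: 0 → 1 → 3 → 0 → 4 → 1 → 7 → 0

Answer: 0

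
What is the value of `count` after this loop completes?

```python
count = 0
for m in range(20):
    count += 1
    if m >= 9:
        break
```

Loop breaks when m reaches 9, count is 10
`count` takes the values: 0 → 1 → 2 → 3 → 4 → 5 → 6 → 7 → 8 → 9 → 10

Answer: 10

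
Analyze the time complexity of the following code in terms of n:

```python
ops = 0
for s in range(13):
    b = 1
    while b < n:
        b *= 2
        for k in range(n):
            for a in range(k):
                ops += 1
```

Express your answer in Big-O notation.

Each loop level contributes: 1 × log n × n × n. Multiplying the contributions gives O(n^2 log n).

Answer: O(n^2 log n)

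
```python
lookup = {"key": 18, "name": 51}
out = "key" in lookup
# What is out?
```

Trace:
`lookup = {"key": 18, "name": 51}` → lookup = {'key': 18, 'name': 51}
`out = "key" in lookup` → out = True
So out = True

Answer: True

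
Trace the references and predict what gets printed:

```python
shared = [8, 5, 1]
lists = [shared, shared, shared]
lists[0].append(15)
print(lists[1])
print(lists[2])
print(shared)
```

Key concept: list of same reference.
Step by step:
`shared = [8, 5, 1]` → shared = [8, 5, 1]
`lists = [shared, shared, shared]` → lists = [[8, 5, 1], [8, 5, 1], [8, 5, 1]]
`lists[0].append(15)` → shared = [8, 5, 1, 15]; lists = [[8, 5, 1, 15], [8, 5, 1, 15], [8, 5, 1, 15]]
`print(lists[1])` → prints [8, 5, 1, 15]
`print(lists[2])` → prints [8, 5, 1, 15]
`print(shared)` → prints [8, 5, 1, 15]

Answer:
[8, 5, 1, 15]
[8, 5, 1, 15]
[8, 5, 1, 15]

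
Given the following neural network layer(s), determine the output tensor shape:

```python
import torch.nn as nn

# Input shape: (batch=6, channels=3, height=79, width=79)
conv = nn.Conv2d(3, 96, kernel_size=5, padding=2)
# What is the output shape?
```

Input: (6, 3, 79, 79) -> Output: (6, 96, 79, 79)

Answer: (6, 96, 79, 79)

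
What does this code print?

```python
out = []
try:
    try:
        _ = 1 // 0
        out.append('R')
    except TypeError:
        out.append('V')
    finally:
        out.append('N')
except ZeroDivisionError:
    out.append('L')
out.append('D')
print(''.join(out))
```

Execution trace: 'N' (finally) → 'L' (outer except ZeroDivisionError) → 'D' (after the try/except). Output: NLD

Answer: NLD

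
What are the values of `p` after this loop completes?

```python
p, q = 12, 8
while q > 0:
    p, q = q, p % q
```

GCD of 12 and 8
`p` takes the values: 12 → 8 → 4

Answer: 4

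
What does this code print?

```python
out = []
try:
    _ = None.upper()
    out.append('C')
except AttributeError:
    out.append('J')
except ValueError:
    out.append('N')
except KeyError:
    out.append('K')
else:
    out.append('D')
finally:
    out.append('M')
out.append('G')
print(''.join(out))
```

Execution trace: 'J' (except AttributeError) → 'M' (finally) → 'G' (after the try/except). Output: JMG

Answer: JMG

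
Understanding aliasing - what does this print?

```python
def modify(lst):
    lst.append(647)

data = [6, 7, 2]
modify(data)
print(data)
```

Key concept: function modifies passed list.
Step by step:
`data = [6, 7, 2]` → data = [6, 7, 2]
`modify(data)` → data = [6, 7, 2, 647]
`print(data)` → prints [6, 7, 2, 647]

Answer: [6, 7, 2, 647]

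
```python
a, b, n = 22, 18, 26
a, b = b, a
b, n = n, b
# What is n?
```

Trace:
`a, b, n = 22, 18, 26` → a = 22; b = 18; n = 26
`a, b = b, a` → a = 18; b = 22
`b, n = n, b` → b = 26; n = 22
So n = 22

Answer: 22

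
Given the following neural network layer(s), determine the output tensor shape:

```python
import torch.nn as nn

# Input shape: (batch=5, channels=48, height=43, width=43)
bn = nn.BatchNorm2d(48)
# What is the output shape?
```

Input: (5, 48, 43, 43) -> Output: (5, 48, 43, 43)

Answer: (5, 48, 43, 43)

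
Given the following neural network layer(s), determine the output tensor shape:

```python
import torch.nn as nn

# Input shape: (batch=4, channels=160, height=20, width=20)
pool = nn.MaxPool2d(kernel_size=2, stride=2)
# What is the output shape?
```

Input: (4, 160, 20, 20) -> Output: (4, 160, 10, 10)

Answer: (4, 160, 10, 10)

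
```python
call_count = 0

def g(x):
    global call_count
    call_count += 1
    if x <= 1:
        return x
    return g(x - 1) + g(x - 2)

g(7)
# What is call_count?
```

Calls(x) = 1 + Calls(x-1) + Calls(x-2); Calls(0)=Calls(1)=1. For x=7 this gives 41.

Answer: 41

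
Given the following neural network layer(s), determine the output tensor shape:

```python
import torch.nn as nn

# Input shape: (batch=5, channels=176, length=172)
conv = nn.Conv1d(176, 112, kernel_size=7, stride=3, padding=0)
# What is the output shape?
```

Input: (5, 176, 172) -> Output: (5, 112, 56)

Answer: (5, 112, 56)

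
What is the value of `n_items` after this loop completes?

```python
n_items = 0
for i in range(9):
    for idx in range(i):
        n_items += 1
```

Triangle number: 0+1+2+...+8
`n_items` takes the values: 0 → 1 → 2 → 3 → 4 → 5 → 6 → 7 → 8 → 9 → 10 → 11 → 12 → 13 → 14 → 15 → 16 → 17 → 18 → 19 → 20 → 21 → 22 → 23 → 24 → 25 → 26 → 27 → 28 → 29 → 30 → 31 → 32 → 33 → 34 → 35 → 36

Answer: 36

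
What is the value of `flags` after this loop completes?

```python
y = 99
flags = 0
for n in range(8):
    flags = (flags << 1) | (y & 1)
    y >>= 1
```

Reverse lowest 8 bits of 99
`flags` takes the values: 0 → 1 → 3 → 6 → 12 → 24 → 49 → 99 → 198

Answer: 198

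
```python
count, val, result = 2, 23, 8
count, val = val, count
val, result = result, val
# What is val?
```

Trace:
`count, val, result = 2, 23, 8` → count = 2; val = 23; result = 8
`count, val = val, count` → count = 23; val = 2
`val, result = result, val` → val = 8; result = 2
So val = 8

Answer: 8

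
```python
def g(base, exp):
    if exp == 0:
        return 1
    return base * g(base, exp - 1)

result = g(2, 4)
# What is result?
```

g(2, 4) = 2 * 2 * 2 * 2 = 16

Answer: 16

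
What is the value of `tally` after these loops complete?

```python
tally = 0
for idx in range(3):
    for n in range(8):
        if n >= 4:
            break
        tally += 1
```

Inner breaks at 4, outer runs 3 times
`tally` takes the values: 0 → 1 → 2 → 3 → 4 → 5 → 6 → 7 → 8 → 9 → 10 → 11 → 12

Answer: 12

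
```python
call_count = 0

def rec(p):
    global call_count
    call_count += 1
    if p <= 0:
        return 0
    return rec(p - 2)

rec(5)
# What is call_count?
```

Linear recursion stepping by 2: 4 calls from p=5 down to ≤0.

Answer: 4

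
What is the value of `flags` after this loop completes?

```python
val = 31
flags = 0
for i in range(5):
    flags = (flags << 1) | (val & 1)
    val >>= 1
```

Reverse lowest 5 bits of 31
`flags` takes the values: 0 → 1 → 3 → 7 → 15 → 31

Answer: 31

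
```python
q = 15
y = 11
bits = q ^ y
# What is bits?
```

Trace:
`q = 15` → q = 15
`y = 11` → y = 11
`bits = q ^ y` → bits = 4
So bits = 4

Answer: 4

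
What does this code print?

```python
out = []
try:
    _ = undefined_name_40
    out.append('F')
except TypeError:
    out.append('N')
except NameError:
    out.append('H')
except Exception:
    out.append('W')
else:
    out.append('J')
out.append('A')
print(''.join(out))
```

Execution trace: 'H' (except NameError) → 'A' (after the try/except). Output: HA

Answer: HA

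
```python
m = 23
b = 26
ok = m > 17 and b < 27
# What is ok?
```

Trace:
`m = 23` → m = 23
`b = 26` → b = 26
`ok = m > 17 and b < 27` → ok = True
So ok = True

Answer: True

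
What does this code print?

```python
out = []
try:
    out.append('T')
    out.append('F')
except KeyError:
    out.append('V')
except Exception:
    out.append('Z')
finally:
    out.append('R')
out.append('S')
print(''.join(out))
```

Execution trace: 'T' (try body) → 'F' (try body, no exception) → 'R' (finally) → 'S' (after the try/except). Output: TFRS

Answer: TFRS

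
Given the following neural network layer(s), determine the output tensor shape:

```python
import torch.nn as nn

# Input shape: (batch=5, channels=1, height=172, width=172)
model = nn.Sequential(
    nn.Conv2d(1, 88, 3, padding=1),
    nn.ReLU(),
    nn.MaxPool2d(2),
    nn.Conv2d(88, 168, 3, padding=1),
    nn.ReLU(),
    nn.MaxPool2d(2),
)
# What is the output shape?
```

Input: (5, 1, 172, 172) -> after first Conv2d: (5, 88, 172, 172) -> after first MaxPool2d: (5, 88, 86, 86) -> after second Conv2d: (5, 168, 86, 86) -> Output: (5, 168, 43, 43)

Answer: (5, 168, 43, 43)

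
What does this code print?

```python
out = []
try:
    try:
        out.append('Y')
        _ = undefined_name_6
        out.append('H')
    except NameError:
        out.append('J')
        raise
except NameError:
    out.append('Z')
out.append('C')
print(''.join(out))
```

Execution trace: 'Y' (inner try body) → 'J' (inner except NameError) → 'Z' (outer except NameError) → 'C' (after the try/except). Output: YJZC

Answer: YJZC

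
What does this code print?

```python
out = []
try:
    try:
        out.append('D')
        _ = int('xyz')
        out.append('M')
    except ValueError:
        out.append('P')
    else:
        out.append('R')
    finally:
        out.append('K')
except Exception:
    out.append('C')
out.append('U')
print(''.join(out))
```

Execution trace: 'D' (inner try body) → 'P' (inner except ValueError) → 'K' (inner finally) → 'U' (after the try/except). Output: DPKU

Answer: DPKU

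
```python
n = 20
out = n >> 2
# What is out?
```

Trace:
`n = 20` → n = 20
`out = n >> 2` → out = 5
So out = 5

Answer: 5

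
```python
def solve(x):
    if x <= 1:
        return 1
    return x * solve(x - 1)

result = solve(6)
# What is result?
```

solve(6) = 6 * 5 * 4 * 3 * 2 * 1 = 720

Answer: 720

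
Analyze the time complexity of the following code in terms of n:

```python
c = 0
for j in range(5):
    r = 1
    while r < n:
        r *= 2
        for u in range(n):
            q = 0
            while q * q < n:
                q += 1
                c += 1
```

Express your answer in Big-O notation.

Each loop level contributes: 1 × log n × n × √n. Multiplying the contributions gives O(n√n log n).

Answer: O(n√n log n)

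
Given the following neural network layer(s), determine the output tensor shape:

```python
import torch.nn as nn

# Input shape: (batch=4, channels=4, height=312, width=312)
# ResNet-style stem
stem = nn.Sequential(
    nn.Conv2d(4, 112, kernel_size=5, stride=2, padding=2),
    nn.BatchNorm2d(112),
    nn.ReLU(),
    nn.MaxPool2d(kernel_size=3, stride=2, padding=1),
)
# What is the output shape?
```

Input: (4, 4, 312, 312) -> after Conv2d 5x5 stride=2: (4, 112, 156, 156) -> Output: (4, 112, 78, 78)

Answer: (4, 112, 78, 78)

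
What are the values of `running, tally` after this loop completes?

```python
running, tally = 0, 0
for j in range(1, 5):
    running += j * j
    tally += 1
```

Sum of squares and count
`running, tally` takes the values: (0, 0) → (1, 0) → (1, 1) → (5, 1) → (5, 2) → (14, 2) → (14, 3) → (30, 3) → (30, 4)

Answer: 30, 4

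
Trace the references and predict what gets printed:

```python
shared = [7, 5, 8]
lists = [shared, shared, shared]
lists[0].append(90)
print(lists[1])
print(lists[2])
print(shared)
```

Key concept: list of same reference.
Step by step:
`shared = [7, 5, 8]` → shared = [7, 5, 8]
`lists = [shared, shared, shared]` → lists = [[7, 5, 8], [7, 5, 8], [7, 5, 8]]
`lists[0].append(90)` → shared = [7, 5, 8, 90]; lists = [[7, 5, 8, 90], [7, 5, 8, 90], [7, 5, 8, 90]]
`print(lists[1])` → prints [7, 5, 8, 90]
`print(lists[2])` → prints [7, 5, 8, 90]
`print(shared)` → prints [7, 5, 8, 90]

Answer:
[7, 5, 8, 90]
[7, 5, 8, 90]
[7, 5, 8, 90]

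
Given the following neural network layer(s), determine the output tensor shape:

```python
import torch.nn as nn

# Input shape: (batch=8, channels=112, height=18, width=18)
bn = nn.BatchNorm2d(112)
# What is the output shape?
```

Input: (8, 112, 18, 18) -> Output: (8, 112, 18, 18)

Answer: (8, 112, 18, 18)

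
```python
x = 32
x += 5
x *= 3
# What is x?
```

Trace:
`x = 32` → x = 32
`x += 5` → x = 37
`x *= 3` → x = 111
So x = 111

Answer: 111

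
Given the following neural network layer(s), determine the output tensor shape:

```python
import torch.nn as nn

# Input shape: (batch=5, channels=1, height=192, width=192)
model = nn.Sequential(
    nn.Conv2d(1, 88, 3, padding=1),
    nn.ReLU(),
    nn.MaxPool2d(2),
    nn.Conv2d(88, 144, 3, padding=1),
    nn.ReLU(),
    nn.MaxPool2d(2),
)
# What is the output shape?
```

Input: (5, 1, 192, 192) -> after first Conv2d: (5, 88, 192, 192) -> after first MaxPool2d: (5, 88, 96, 96) -> after second Conv2d: (5, 144, 96, 96) -> Output: (5, 144, 48, 48)

Answer: (5, 144, 48, 48)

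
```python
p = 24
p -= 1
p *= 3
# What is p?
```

Trace:
`p = 24` → p = 24
`p -= 1` → p = 23
`p *= 3` → p = 69
So p = 69

Answer: 69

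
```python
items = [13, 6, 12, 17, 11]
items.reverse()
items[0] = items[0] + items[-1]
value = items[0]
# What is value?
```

Trace:
`items = [13, 6, 12, 17, 11]` → items = [13, 6, 12, 17, 11]
`items.reverse()` → items = [11, 17, 12, 6, 13]
`items[0] = items[0] + items[-1]` → items = [24, 17, 12, 6, 13]
`value = items[0]` → value = 24
So value = 24

Answer: 24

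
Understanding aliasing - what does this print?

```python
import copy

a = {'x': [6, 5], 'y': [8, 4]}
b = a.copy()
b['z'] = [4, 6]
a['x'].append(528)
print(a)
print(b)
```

Key concept: shallow copy of dict with mutable values.
Step by step:
`a = {'x': [6, 5], 'y': [8, 4]}` → a = {'x': [6, 5], 'y': [8, 4]}
`b = a.copy()` → b = {'x': [6, 5], 'y': [8, 4]}
`b['z'] = [4, 6]` → b = {'x': [6, 5], 'y': [8, 4], 'z': [4, 6]}
`a['x'].append(528)` → a = {'x': [6, 5, 528], 'y': [8, 4]}; b = {'x': [6, 5, 528], 'y': [8, 4], 'z': [4, 6]}
`print(a)` → prints {'x': [6, 5, 528], 'y': [8, 4]}
`print(b)` → prints {'x': [6, 5, 528], 'y': [8, 4], 'z': [4, 6]}

Answer:
{'x': [6, 5, 528], 'y': [8, 4]}
{'x': [6, 5, 528], 'y': [8, 4], 'z': [4, 6]}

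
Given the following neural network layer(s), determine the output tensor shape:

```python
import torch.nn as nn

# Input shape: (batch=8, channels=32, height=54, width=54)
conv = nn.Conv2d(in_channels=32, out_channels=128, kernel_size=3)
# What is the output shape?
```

Input: (8, 32, 54, 54) -> Output: (8, 128, 52, 52)

Answer: (8, 128, 52, 52)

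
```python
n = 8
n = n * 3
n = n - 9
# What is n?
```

Trace:
`n = 8` → n = 8
`n = n * 3` → n = 24
`n = n - 9` → n = 15
So n = 15

Answer: 15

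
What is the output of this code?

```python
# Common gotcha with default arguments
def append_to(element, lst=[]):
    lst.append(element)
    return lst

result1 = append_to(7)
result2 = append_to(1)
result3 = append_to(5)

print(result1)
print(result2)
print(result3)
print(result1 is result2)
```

Key concept: mutable default argument gotcha.
Step by step:
`result1 = append_to(7)` → result1 = [7]
`result2 = append_to(1)` → result1 = [7, 1] (same object as result2); result2 = [7, 1] (same object as result1)
`result3 = append_to(5)` → result1 = [7, 1, 5] (same object as result2, result3); result2 = [7, 1, 5] (same object as result1, result3); result3 = [7, 1, 5] (same object as result1, result2)
`print(result1)` → prints [7, 1, 5]
`print(result2)` → prints [7, 1, 5]
`print(result3)` → prints [7, 1, 5]
`print(result1 is result2)` → prints True

Answer:
[7, 1, 5]
[7, 1, 5]
[7, 1, 5]
True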